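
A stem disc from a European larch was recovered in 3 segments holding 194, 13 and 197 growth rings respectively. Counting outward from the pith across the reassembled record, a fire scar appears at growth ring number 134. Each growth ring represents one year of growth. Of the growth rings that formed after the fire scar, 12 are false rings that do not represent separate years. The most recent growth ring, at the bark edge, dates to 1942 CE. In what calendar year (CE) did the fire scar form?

1684 CE

Total growth rings = 194 + 13 + 197 = 404.
404 − 134 = 270 growth rings lie beyond the fire scar toward the bark edge.
270 − 12 false = 258 true growth rings after the fire scar.
1942 − 258 = 1684 CE.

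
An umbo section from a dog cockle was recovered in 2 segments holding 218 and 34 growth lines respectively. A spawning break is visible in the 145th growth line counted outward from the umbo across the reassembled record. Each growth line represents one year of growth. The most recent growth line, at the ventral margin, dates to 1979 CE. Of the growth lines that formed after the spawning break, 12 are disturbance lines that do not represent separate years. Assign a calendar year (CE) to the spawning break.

Total growth lines = 218 + 34 = 252.
The spawning break sits at growth line 145 from the umbo, so 252 − 145 = 107 growth lines formed after it.
Removing the 12 false growth lines leaves 107 − 12 = 95 true growth lines beyond the spawning break.
Counting back 95 years from 1979 CE places the spawning break in 1979 − 95 = 1884 CE.

1884 CE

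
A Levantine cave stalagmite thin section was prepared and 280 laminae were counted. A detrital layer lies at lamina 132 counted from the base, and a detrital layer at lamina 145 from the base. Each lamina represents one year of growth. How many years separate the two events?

Separation: 145 − 132 = 13 laminae.
One lamina per year makes the interval 13 years.

13 yr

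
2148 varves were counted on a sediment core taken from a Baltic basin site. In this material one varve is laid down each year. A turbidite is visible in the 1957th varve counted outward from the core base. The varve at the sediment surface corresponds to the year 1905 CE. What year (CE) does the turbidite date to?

1714 CE

Between varve 1957 and the sediment surface there are 2148 − 1957 = 191 varves.
1905 − 191 = 1714 CE.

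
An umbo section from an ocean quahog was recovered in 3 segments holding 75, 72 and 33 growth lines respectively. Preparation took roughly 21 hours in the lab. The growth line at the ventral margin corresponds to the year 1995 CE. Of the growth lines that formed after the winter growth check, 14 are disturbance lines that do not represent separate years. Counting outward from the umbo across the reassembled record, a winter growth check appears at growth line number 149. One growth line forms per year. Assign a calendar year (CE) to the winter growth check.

Total growth lines = 75 + 72 + 33 = 180.
The winter growth check sits at growth line 149 from the umbo, so 180 − 149 = 31 growth lines formed after it.
31 − 14 false = 17 true growth lines after the winter growth check.
Counting back 17 years from 1995 CE places the winter growth check in 1995 − 17 = 1978 CE.

1978 CE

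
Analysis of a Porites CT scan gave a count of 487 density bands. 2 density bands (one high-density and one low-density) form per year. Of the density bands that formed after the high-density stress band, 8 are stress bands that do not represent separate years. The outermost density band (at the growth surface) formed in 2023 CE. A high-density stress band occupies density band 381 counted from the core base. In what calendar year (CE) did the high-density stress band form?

1974 CE

Between density band 381 and the growth surface there are 487 − 381 = 106 density bands.
106 − 8 false = 98 true density bands after the high-density stress band.
Dividing by 2 density bands per year: 98 / 2 = 49 years.
The density band at the growth surface is 2023 CE, so the high-density stress band dates to 2023 − 49 = 1974 CE.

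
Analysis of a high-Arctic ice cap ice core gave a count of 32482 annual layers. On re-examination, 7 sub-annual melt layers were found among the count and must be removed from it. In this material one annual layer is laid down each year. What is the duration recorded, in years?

True annual layer count = 32482 − 7 = 32475.
With a one-to-one annual layer periodicity this is 32475 years.

32475 years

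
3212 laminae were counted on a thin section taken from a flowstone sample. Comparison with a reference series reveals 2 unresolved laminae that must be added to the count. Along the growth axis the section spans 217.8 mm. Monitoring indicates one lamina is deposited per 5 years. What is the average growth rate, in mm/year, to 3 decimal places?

0.014 mm/year

True lamina count = 3212 + 2 = 3214.
Multiplying by 5 years per lamina: 3214 × 5 = 16070 years.
Mean rate = 217.8 mm / 16070 years ≈ 0.014 mm/year.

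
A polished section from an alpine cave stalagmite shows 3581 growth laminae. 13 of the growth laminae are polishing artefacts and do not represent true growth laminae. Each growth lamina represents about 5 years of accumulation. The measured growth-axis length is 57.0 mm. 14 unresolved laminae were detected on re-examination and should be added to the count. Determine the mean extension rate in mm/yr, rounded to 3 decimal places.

After corrections the count is 3581 − 13 + 14 = 3582 growth laminae.
3582 growth laminae at 5 years each span 3582 × 5 = 17910 years.
57.0 mm over 17910 years gives 57.0 / 17910 ≈ 0.003 mm/yr.

0.003 mm/yr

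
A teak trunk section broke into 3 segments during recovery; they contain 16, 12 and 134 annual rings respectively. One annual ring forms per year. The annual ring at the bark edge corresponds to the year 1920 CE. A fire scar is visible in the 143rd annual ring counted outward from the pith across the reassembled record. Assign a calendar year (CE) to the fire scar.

1901 CE

Total annual rings = 16 + 12 + 134 = 162.
Between annual ring 143 and the bark edge there are 162 − 143 = 19 annual rings.
The annual ring at the bark edge is 1920 CE, so the fire scar dates to 1920 − 19 = 1901 CE.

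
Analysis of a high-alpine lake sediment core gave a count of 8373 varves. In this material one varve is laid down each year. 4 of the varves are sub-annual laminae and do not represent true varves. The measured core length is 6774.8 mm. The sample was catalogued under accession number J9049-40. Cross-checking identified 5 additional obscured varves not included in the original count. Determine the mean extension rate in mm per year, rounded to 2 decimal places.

Adjusted count: 8373 − 4 + 5 = 8374 varves.
Mean rate = 6774.8 mm / 8374 years ≈ 0.81 mm per year.

0.81 mm per year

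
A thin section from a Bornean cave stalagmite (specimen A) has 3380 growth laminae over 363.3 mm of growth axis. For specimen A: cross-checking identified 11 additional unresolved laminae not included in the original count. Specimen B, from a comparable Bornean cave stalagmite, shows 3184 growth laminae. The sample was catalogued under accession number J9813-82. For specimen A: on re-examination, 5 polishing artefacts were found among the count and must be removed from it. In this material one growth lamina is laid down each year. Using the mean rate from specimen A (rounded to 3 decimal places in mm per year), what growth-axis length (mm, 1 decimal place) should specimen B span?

340.7 mm

Specimen A: correcting the raw count gives 3380 − 5 + 11 = 3386 true growth laminae.
A: Extension rate ≈ 363.3 / 3386 = 0.107 mm/year.
For B, 0.107 mm/year × 3184 years = 340.7 mm.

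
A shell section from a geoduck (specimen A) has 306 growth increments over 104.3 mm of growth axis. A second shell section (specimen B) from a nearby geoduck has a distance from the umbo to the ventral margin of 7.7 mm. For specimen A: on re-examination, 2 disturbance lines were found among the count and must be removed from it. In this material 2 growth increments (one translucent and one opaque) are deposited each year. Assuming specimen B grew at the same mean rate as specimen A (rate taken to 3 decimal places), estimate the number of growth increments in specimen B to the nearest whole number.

22 growth increments

Specimen A: true growth increment count = 306 − 2 = 304.
Specimen A: with 2 growth increments per year, 304 / 2 = 152 years.
A: Mean rate = 104.3 mm / 152 years ≈ 0.686 mm/yr.
Specimen B: 7.7 mm / 0.686 mm per year = 11.22 years; at 2 growth increments per year that is 11.22 × 2 ≈ 22 growth increments.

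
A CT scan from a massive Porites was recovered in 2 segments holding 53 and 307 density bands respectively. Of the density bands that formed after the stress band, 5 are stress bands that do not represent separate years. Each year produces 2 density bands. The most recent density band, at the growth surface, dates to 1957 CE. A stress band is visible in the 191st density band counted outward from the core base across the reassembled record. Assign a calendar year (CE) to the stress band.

Total density bands = 53 + 307 = 360.
Between density band 191 and the growth surface there are 360 − 191 = 169 density bands.
Excluding 5 false density bands: 169 − 5 = 164.
Dividing by 2 density bands per year: 164 / 2 = 82 years.
The density band at the growth surface is 1957 CE, so the stress band dates to 1957 − 82 = 1875 CE.

1875 CE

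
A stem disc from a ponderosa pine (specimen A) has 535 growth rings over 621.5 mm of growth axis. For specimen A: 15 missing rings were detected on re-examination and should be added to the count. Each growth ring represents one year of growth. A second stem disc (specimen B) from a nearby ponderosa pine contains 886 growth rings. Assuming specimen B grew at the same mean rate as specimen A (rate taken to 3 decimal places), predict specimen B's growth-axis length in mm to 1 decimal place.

Specimen A: correcting the raw count gives 535 + 15 = 550 true growth rings.
A: Mean rate = 621.5 mm / 550 years ≈ 1.130 mm/yr.
B's length ≈ 1.130 × 886 = 1001.2 mm.

1001.2 mm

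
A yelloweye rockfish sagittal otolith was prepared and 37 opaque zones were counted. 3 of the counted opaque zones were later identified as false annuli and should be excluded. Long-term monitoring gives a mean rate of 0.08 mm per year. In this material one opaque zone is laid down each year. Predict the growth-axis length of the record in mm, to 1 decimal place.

True opaque zone count = 37 − 3 = 34.
Predicted length = 0.08 mm/year × 34 years = 2.7 mm.

2.7 mm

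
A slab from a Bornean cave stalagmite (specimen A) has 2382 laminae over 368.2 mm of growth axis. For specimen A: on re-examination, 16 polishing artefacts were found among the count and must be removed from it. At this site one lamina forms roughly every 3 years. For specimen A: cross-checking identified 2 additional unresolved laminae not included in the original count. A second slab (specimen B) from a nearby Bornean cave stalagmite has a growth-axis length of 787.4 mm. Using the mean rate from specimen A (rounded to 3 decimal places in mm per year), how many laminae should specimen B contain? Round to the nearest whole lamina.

5047 laminae

Specimen A: correcting the raw count gives 2382 − 16 + 2 = 2368 true laminae.
Specimen A: at 3 years per lamina, 2368 × 3 = 7104 years.
A: 368.2 mm over 7104 years gives 368.2 / 7104 ≈ 0.052 mm/yr.
Specimen B: 787.4 mm / 0.052 mm per year = 15142.31 years; at 3 years per lamina that is 15142.31 / 3 ≈ 5047 laminae.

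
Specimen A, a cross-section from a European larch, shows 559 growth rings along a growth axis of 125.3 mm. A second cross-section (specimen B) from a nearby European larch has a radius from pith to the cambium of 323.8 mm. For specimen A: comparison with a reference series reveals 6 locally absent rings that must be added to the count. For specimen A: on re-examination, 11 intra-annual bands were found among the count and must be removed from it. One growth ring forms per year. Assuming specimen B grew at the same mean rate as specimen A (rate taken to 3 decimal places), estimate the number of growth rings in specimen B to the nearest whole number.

1433 growth rings

Specimen A: true growth ring count = 559 − 11 + 6 = 554.
A: Mean rate = 125.3 mm / 554 years ≈ 0.226 mm per year.
For B, 323.8 / 0.226 = 1432.74 years ≈ 1433 growth rings.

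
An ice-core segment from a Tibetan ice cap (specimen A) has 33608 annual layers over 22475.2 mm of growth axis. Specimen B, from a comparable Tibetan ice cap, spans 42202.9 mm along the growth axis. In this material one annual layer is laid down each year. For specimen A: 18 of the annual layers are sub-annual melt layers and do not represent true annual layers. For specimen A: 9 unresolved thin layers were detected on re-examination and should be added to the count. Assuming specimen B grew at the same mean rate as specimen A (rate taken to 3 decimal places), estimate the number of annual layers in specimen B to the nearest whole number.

Specimen A: true annual layer count = 33608 − 18 + 9 = 33599.
A: Mean rate = 22475.2 mm / 33599 years ≈ 0.669 mm/yr.
B spans 42202.9 / 0.669 = 63083.56 years ≈ 63084 annual layers.

63084 annual layers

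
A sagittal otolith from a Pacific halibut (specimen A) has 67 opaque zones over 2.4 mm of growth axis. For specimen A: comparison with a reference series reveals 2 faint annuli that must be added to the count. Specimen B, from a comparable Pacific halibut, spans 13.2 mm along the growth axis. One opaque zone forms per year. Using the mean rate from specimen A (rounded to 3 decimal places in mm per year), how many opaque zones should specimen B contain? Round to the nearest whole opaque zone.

377 opaque zones

Specimen A: after corrections the count is 67 + 2 = 69 opaque zones.
A: Extension rate ≈ 2.4 / 69 = 0.035 mm per year.
B spans 13.2 / 0.035 = 377.14 years ≈ 377 opaque zones.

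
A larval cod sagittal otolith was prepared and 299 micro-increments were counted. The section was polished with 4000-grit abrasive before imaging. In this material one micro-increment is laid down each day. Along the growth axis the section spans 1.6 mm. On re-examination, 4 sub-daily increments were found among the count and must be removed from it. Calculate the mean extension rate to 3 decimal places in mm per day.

0.005 mm per day

Correcting the raw count gives 299 − 4 = 295 true micro-increments.
Mean rate = 1.6 mm / 295 days ≈ 0.005 mm per day.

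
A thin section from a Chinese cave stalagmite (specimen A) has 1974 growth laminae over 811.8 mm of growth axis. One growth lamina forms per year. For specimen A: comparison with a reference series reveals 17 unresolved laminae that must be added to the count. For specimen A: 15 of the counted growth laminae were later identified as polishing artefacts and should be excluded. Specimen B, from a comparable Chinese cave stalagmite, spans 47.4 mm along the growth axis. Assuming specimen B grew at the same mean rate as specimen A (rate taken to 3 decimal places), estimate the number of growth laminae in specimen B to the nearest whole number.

115 growth laminae

Specimen A: after corrections the count is 1974 − 15 + 17 = 1976 growth laminae.
A: Mean rate = 811.8 mm / 1976 years ≈ 0.411 mm/year.
For B, 47.4 / 0.411 = 115.33 years ≈ 115 growth laminae.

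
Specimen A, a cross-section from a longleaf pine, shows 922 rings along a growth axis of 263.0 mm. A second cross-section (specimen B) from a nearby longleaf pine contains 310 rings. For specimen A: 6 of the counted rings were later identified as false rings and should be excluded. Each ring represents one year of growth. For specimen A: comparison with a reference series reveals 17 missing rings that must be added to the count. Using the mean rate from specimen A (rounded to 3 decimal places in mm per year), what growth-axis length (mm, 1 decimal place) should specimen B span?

Specimen A: correcting the raw count gives 922 − 6 + 17 = 933 true rings.
A: 263.0 mm over 933 years gives 263.0 / 933 ≈ 0.282 mm/yr.
B's length ≈ 0.282 × 310 = 87.4 mm.

87.4 mm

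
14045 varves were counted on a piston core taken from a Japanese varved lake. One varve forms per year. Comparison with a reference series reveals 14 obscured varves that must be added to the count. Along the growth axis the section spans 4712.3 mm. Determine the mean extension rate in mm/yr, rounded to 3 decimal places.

Adjusted count: 14045 + 14 = 14059 varves.
4712.3 mm over 14059 years gives 4712.3 / 14059 ≈ 0.335 mm/yr.

0.335 mm/yr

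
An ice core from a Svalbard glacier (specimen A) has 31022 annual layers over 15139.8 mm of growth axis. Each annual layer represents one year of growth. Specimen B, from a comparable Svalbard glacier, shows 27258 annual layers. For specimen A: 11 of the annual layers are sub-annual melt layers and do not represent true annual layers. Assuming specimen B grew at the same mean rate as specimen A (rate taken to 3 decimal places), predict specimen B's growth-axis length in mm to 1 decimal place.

Specimen A: after corrections the count is 31022 − 11 = 31011 annual layers.
A: 15139.8 mm over 31011 years gives 15139.8 / 31011 ≈ 0.488 mm/year.
Length of B = 0.488 × 27258 = 13301.9 mm.

13301.9 mm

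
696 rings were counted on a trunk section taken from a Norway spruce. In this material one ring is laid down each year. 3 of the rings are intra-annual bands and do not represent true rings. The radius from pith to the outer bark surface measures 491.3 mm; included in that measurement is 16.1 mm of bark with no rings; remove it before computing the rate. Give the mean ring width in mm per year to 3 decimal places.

After corrections the count is 696 − 3 = 693 rings.
Net length = 491.3 − 16.1 = 475.2 mm.
475.2 mm over 693 years gives 475.2 / 693 ≈ 0.686 mm per year.

0.686 mm per year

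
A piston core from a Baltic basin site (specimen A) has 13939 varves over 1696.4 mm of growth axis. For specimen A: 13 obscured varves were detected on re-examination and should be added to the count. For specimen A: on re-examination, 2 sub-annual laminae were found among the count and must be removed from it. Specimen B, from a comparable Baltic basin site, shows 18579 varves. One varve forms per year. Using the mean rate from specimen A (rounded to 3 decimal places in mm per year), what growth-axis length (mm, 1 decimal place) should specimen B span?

2266.6 mm

Specimen A: adjusted count: 13939 − 2 + 13 = 13950 varves.
A: Mean rate = 1696.4 mm / 13950 years ≈ 0.122 mm/year.
Length of B = 0.122 × 18579 = 2266.6 mm.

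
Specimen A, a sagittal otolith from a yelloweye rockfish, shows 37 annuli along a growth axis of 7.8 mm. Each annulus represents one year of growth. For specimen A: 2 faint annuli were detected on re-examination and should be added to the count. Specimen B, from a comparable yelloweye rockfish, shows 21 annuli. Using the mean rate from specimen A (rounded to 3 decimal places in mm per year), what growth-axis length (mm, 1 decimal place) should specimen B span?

4.2 mm

Specimen A: correcting the raw count gives 37 + 2 = 39 true annuli.
A: Mean rate = 7.8 mm / 39 years ≈ 0.200 mm/year.
B's length ≈ 0.200 × 21 = 4.2 mm.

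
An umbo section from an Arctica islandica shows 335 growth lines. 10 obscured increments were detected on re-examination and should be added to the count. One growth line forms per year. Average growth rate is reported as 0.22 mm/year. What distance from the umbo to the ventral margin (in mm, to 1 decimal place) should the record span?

75.9 mm

After corrections the count is 335 + 10 = 345 growth lines.
Length ≈ 0.22 × 345 = 75.9 mm.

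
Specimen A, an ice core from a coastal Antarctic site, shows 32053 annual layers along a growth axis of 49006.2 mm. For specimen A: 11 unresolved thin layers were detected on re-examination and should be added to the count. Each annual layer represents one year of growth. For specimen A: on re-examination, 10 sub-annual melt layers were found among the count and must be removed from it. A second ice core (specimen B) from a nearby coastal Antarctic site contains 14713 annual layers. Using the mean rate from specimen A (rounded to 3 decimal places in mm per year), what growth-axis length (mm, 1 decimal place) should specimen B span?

22496.2 mm

Specimen A: after corrections the count is 32053 − 10 + 11 = 32054 annual layers.
A: Mean rate = 49006.2 mm / 32054 years ≈ 1.529 mm/yr.
For B, 1.529 mm/year × 14713 years = 22496.2 mm.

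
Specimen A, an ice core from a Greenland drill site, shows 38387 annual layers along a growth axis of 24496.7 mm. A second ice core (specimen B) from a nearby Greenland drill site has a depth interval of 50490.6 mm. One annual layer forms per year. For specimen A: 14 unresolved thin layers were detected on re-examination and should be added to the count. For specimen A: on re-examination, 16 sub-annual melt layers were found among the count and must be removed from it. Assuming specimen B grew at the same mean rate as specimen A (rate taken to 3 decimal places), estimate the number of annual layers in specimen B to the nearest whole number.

79139 annual layers

Specimen A: correcting the raw count gives 38387 − 16 + 14 = 38385 true annual layers.
A: Extension rate ≈ 24496.7 / 38385 = 0.638 mm/yr.
For B, 50490.6 / 0.638 = 79138.87 years ≈ 79139 annual layers.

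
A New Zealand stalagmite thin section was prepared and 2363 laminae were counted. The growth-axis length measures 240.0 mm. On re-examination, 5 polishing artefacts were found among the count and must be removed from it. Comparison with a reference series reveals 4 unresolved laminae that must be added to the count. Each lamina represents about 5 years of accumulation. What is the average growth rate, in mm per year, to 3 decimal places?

0.020 mm per year

Correcting the raw count gives 2363 − 5 + 4 = 2362 true laminae.
Multiplying by 5 years per lamina: 2362 × 5 = 11810 years.
240.0 mm over 11810 years gives 240.0 / 11810 ≈ 0.020 mm per year.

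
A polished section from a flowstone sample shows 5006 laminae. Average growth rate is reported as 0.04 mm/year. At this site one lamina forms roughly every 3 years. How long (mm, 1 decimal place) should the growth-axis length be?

600.7 mm

5006 laminae at 3 years each span 5006 × 3 = 15018 years.
Predicted length = 0.04 mm/year × 15018 years = 600.7 mm.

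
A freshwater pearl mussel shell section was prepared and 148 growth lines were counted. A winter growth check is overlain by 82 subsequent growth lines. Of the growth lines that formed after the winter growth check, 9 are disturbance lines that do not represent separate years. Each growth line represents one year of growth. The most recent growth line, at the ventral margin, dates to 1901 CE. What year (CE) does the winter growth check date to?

There are 82 growth lines younger than the winter growth check.
Removing the 9 false growth lines leaves 82 − 9 = 73 true growth lines beyond the winter growth check.
Counting back 73 years from 1901 CE places the winter growth check in 1901 − 73 = 1828 CE.

1828 CE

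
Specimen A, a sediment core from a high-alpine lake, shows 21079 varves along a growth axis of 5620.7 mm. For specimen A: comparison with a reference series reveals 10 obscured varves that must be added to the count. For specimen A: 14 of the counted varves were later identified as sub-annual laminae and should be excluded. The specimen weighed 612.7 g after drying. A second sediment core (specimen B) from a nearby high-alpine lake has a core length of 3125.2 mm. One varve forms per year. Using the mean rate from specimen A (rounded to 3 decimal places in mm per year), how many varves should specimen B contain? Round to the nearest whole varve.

Specimen A: true varve count = 21079 − 14 + 10 = 21075.
A: 5620.7 mm over 21075 years gives 5620.7 / 21075 ≈ 0.267 mm/year.
B spans 3125.2 / 0.267 = 11704.87 years ≈ 11705 varves.

11705 varves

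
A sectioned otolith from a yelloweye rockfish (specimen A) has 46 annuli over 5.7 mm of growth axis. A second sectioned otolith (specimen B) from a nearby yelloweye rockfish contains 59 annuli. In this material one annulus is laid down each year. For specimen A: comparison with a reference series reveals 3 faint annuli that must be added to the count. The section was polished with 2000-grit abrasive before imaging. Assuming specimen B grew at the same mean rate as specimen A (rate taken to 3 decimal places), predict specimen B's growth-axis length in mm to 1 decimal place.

6.8 mm

Specimen A: true annulus count = 46 + 3 = 49.
A: Mean rate = 5.7 mm / 49 years ≈ 0.116 mm/yr.
B's length ≈ 0.116 × 59 = 6.8 mm.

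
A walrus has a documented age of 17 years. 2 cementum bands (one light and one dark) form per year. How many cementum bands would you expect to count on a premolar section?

Expected cementum bands: 17 × 2 = 34.
So 34 cementum bands should be present.

34 cementum bands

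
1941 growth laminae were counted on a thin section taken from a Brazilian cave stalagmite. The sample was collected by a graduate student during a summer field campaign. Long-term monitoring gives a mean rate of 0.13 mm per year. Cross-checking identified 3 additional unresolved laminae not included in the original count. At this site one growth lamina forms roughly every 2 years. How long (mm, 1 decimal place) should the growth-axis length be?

After corrections the count is 1941 + 3 = 1944 growth laminae.
1944 growth laminae at 2 years each span 1944 × 2 = 3888 years.
Predicted length = 0.13 mm/year × 3888 years = 505.4 mm.

505.4 mm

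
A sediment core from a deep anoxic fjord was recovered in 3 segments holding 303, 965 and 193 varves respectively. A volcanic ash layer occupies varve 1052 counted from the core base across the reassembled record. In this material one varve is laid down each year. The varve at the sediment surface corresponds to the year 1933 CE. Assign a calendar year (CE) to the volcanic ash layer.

Total varves = 303 + 965 + 193 = 1461.
Between varve 1052 and the sediment surface there are 1461 − 1052 = 409 varves.
Counting back 409 years from 1933 CE places the volcanic ash layer in 1933 − 409 = 1524 CE.

1524 CE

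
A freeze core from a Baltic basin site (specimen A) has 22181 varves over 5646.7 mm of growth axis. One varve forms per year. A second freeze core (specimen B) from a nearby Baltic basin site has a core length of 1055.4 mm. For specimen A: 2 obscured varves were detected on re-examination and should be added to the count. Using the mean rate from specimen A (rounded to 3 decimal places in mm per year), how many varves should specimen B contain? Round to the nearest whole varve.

4139 varves

Specimen A: correcting the raw count gives 22181 + 2 = 22183 true varves.
A: Extension rate ≈ 5646.7 / 22183 = 0.255 mm/yr.
For B, 1055.4 / 0.255 = 4138.82 years ≈ 4139 varves.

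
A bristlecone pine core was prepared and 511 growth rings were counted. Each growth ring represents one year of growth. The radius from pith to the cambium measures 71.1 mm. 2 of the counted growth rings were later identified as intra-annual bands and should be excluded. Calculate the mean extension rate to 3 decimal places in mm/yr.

Adjusted count: 511 − 2 = 509 growth rings.
Mean rate = 71.1 mm / 509 years ≈ 0.140 mm/yr.

0.140 mm/yr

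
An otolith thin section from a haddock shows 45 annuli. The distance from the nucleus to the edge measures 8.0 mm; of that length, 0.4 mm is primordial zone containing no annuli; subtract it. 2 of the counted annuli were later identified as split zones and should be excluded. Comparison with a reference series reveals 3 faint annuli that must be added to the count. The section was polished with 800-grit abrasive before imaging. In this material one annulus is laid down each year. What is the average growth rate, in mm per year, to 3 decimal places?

True annulus count = 45 − 2 + 3 = 46.
Removing the 0.4 mm offcut leaves 8.0 − 0.4 = 7.6 mm.
Extension rate ≈ 7.6 / 46 = 0.165 mm per year.

0.165 mm per year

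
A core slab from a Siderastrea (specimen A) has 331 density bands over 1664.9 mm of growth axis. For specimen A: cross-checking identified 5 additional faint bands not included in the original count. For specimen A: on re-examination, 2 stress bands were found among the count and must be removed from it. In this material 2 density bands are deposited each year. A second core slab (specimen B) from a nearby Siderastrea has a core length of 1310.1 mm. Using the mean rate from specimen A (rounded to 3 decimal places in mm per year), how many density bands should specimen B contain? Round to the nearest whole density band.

Specimen A: adjusted count: 331 − 2 + 5 = 334 density bands.
Specimen A: with 2 density bands per year, 334 / 2 = 167 years.
A: Mean rate = 1664.9 mm / 167 years ≈ 9.969 mm per year.
B spans 1310.1 / 9.969 = 131.42 years; at 2 density bands per year that is 131.42 × 2 ≈ 263 density bands.

263 density bands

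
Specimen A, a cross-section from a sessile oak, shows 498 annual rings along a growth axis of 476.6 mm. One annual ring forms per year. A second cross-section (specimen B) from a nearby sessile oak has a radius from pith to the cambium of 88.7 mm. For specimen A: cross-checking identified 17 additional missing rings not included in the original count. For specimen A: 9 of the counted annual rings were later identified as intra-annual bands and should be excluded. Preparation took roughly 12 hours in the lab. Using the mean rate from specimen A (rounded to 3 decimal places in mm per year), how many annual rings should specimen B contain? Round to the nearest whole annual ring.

94 annual rings

Specimen A: true annual ring count = 498 − 9 + 17 = 506.
A: Mean rate = 476.6 mm / 506 years ≈ 0.942 mm per year.
Specimen B: 88.7 mm / 0.942 mm per year = 94.16 years ≈ 94 annual rings.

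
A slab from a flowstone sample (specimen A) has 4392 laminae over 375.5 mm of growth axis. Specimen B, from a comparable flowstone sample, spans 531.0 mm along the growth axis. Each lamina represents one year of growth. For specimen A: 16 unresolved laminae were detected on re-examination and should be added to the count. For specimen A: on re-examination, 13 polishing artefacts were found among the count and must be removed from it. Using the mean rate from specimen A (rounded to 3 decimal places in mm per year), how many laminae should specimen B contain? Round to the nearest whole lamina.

Specimen A: true lamina count = 4392 − 13 + 16 = 4395.
A: Mean rate = 375.5 mm / 4395 years ≈ 0.085 mm/yr.
B spans 531.0 / 0.085 = 6247.06 years ≈ 6247 laminae.

6247 laminae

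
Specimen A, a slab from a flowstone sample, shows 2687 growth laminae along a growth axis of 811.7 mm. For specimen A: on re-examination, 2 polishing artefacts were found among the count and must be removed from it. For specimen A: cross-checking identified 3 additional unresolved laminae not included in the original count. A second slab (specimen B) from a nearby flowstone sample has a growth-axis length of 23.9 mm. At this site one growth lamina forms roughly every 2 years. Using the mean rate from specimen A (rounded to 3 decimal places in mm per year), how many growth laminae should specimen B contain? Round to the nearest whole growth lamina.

Specimen A: after corrections the count is 2687 − 2 + 3 = 2688 growth laminae.
Specimen A: at 2 years per growth lamina, 2688 × 2 = 5376 years.
A: 811.7 mm over 5376 years gives 811.7 / 5376 ≈ 0.151 mm/year.
B spans 23.9 / 0.151 = 158.28 years; at 2 years per growth lamina that is 158.28 / 2 ≈ 79 growth laminae.

79 growth laminae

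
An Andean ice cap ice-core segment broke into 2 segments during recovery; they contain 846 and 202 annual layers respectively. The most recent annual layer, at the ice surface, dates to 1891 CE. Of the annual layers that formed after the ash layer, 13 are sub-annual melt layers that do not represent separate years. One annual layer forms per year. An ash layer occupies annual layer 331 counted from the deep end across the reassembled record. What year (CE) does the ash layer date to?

1187 CE

Total annual layers = 846 + 202 = 1048.
1048 − 331 = 717 annual layers lie beyond the ash layer toward the ice surface.
Excluding 13 false annual layers: 717 − 13 = 704.
The annual layer at the ice surface is 1891 CE, so the ash layer dates to 1891 − 704 = 1187 CE.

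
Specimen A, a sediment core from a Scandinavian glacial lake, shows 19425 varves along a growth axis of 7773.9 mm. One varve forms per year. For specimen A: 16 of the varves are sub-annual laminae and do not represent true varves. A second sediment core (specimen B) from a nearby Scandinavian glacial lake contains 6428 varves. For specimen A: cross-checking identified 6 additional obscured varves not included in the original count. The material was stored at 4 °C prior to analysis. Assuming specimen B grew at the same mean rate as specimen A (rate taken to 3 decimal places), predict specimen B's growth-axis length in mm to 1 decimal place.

2571.2 mm

Specimen A: correcting the raw count gives 19425 − 16 + 6 = 19415 true varves.
A: Extension rate ≈ 7773.9 / 19415 = 0.400 mm per year.
Length of B = 0.400 × 6428 = 2571.2 mm.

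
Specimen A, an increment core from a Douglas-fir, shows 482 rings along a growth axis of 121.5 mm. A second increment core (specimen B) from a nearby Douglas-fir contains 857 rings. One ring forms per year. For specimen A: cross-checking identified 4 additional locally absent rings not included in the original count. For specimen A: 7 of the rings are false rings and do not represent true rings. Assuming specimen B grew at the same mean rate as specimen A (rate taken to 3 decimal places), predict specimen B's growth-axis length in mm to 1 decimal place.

217.7 mm

Specimen A: after corrections the count is 482 − 7 + 4 = 479 rings.
A: Mean rate = 121.5 mm / 479 years ≈ 0.254 mm/year.
For B, 0.254 mm/year × 857 years = 217.7 mm.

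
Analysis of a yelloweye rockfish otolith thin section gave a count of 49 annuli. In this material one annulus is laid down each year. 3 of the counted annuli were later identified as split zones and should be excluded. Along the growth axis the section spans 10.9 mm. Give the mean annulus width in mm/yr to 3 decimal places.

After corrections the count is 49 − 3 = 46 annuli.
Mean rate = 10.9 mm / 46 years ≈ 0.237 mm/yr.

0.237 mm/yr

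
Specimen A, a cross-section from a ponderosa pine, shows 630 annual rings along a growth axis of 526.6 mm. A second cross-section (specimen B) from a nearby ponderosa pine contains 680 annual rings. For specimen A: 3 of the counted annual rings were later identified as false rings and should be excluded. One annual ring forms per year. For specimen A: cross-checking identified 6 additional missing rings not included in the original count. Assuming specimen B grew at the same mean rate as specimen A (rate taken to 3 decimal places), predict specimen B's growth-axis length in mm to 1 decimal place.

565.8 mm

Specimen A: adjusted count: 630 − 3 + 6 = 633 annual rings.
A: Extension rate ≈ 526.6 / 633 = 0.832 mm/yr.
Length of B = 0.832 × 680 = 565.8 mm.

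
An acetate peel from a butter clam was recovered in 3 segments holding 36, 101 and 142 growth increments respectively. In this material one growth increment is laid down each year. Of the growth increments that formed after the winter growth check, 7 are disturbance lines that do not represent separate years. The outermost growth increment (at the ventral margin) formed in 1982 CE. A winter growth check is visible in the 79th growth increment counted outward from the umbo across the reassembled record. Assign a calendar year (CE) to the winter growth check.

1789 CE

Total growth increments = 36 + 101 + 142 = 279.
The winter growth check sits at growth increment 79 from the umbo, so 279 − 79 = 200 growth increments formed after it.
Excluding 7 false growth increments: 200 − 7 = 193.
1982 − 193 = 1789 CE.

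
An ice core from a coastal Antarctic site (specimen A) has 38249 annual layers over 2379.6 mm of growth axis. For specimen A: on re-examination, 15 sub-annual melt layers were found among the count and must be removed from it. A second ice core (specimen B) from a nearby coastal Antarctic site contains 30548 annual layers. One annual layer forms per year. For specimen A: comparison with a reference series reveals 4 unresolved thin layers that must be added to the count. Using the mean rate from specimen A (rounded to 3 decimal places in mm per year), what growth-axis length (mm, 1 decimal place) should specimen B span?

Specimen A: after corrections the count is 38249 − 15 + 4 = 38238 annual layers.
A: 2379.6 mm over 38238 years gives 2379.6 / 38238 ≈ 0.062 mm/yr.
Length of B = 0.062 × 30548 = 1894.0 mm.

1894.0 mm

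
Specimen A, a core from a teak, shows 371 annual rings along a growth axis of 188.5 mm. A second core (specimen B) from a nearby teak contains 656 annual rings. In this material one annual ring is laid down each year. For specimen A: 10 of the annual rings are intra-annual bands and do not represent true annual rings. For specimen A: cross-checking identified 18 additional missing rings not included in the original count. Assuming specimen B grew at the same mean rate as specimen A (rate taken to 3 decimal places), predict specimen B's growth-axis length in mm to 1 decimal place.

326.0 mm

Specimen A: true annual ring count = 371 − 10 + 18 = 379.
A: Mean rate = 188.5 mm / 379 years ≈ 0.497 mm/year.
For B, 0.497 mm/year × 656 years = 326.0 mm.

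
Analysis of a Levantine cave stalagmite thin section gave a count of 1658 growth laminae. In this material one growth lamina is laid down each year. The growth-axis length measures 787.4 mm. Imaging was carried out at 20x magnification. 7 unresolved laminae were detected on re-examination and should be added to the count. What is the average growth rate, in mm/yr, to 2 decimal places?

After corrections the count is 1658 + 7 = 1665 growth laminae.
Mean rate = 787.4 mm / 1665 years ≈ 0.47 mm/yr.

0.47 mm/yr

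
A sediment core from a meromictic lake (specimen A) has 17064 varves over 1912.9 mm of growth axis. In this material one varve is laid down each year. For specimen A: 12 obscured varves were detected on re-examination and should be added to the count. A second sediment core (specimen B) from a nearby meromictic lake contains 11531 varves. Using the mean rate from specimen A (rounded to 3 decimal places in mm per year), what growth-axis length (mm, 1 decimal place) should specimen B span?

1291.5 mm

Specimen A: true varve count = 17064 + 12 = 17076.
A: Mean rate = 1912.9 mm / 17076 years ≈ 0.112 mm per year.
Length of B = 0.112 × 11531 = 1291.5 mm.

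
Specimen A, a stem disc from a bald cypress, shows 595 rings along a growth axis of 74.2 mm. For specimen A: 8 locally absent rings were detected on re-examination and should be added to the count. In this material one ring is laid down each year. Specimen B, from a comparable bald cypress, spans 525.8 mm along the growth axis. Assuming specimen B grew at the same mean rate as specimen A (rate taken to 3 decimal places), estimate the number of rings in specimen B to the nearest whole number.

4275 rings

Specimen A: adjusted count: 595 + 8 = 603 rings.
A: Mean rate = 74.2 mm / 603 years ≈ 0.123 mm/yr.
For B, 525.8 / 0.123 = 4274.80 years ≈ 4275 rings.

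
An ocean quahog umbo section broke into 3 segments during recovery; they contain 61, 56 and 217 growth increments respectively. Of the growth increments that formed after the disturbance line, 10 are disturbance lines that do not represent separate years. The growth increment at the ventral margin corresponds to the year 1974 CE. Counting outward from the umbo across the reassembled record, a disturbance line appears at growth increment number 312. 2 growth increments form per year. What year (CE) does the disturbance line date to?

1968 CE

Total growth increments = 61 + 56 + 217 = 334.
The disturbance line sits at growth increment 312 from the umbo, so 334 − 312 = 22 growth increments formed after it.
Removing the 10 false growth increments leaves 22 − 10 = 12 true growth increments beyond the disturbance line.
Dividing by 2 growth increments per year: 12 / 2 = 6 years.
Counting back 6 years from 1974 CE places the disturbance line in 1974 − 6 = 1968 CE.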